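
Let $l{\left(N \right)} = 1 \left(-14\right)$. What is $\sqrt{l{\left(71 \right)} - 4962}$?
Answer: $4 i \sqrt{311} \approx 70.541 i$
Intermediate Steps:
$l{\left(N \right)} = -14$
$\sqrt{l{\left(71 \right)} - 4962} = \sqrt{-14 - 4962} = \sqrt{-4976} = 4 i \sqrt{311}$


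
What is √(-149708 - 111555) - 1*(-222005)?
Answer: 222005 + I*√261263 ≈ 2.2201e+5 + 511.14*I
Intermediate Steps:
√(-149708 - 111555) - 1*(-222005) = √(-261263) + 222005 = I*√261263 + 222005 = 222005 + I*√261263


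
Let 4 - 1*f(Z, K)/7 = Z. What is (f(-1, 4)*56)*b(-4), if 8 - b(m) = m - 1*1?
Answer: 25480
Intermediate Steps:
f(Z, K) = 28 - 7*Z
b(m) = 9 - m (b(m) = 8 - (m - 1*1) = 8 - (m - 1) = 8 - (-1 + m) = 8 + (1 - m) = 9 - m)
(f(-1, 4)*56)*b(-4) = ((28 - 7*(-1))*56)*(9 - 1*(-4)) = ((28 + 7)*56)*(9 + 4) = (35*56)*13 = 1960*13 = 25480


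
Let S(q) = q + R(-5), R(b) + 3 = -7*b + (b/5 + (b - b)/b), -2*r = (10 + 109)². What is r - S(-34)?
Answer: -14155/2 ≈ -7077.5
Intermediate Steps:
r = -14161/2 (r = -(10 + 109)²/2 = -½*119² = -½*14161 = -14161/2 ≈ -7080.5)
R(b) = -3 - 34*b/5 (R(b) = -3 + (-7*b + (b/5 + (b - b)/b)) = -3 + (-7*b + (b*(⅕) + 0/b)) = -3 + (-7*b + (b/5 + 0)) = -3 + (-7*b + b/5) = -3 - 34*b/5)
S(q) = 31 + q (S(q) = q + (-3 - 34/5*(-5)) = q + (-3 + 34) = q + 31 = 31 + q)
r - S(-34) = -14161/2 - (31 - 34) = -14161/2 - 1*(-3) = -14161/2 + 3 = -14155/2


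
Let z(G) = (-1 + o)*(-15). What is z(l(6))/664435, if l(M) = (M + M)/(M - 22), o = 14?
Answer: -39/132887 ≈ -0.00029348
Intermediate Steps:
l(M) = 2*M/(-22 + M) (l(M) = (2*M)/(-22 + M) = 2*M/(-22 + M))
z(G) = -195 (z(G) = (-1 + 14)*(-15) = 13*(-15) = -195)
z(l(6))/664435 = -195/664435 = -195*1/664435 = -39/132887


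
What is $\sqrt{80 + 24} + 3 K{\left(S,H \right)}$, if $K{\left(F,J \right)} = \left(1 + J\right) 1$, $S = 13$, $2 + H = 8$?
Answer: $21 + 2 \sqrt{26} \approx 31.198$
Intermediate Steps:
$H = 6$ ($H = -2 + 8 = 6$)
$K{\left(F,J \right)} = 1 + J$
$\sqrt{80 + 24} + 3 K{\left(S,H \right)} = \sqrt{80 + 24} + 3 \left(1 + 6\right) = \sqrt{104} + 3 \cdot 7 = 2 \sqrt{26} + 21 = 21 + 2 \sqrt{26}$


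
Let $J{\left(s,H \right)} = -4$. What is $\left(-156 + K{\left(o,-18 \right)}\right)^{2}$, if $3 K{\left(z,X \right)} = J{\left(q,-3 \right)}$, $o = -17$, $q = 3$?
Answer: $\frac{222784}{9} \approx 24754.0$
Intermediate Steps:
$K{\left(z,X \right)} = - \frac{4}{3}$ ($K{\left(z,X \right)} = \frac{1}{3} \left(-4\right) = - \frac{4}{3}$)
$\left(-156 + K{\left(o,-18 \right)}\right)^{2} = \left(-156 - \frac{4}{3}\right)^{2} = \left(- \frac{472}{3}\right)^{2} = \frac{222784}{9}$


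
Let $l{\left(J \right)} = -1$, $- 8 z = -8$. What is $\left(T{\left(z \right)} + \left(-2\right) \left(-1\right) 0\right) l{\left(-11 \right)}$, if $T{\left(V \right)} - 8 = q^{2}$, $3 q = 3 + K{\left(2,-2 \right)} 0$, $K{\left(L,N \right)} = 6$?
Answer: $-9$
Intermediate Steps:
$z = 1$ ($z = \left(- \frac{1}{8}\right) \left(-8\right) = 1$)
$q = 1$ ($q = \frac{3 + 6 \cdot 0}{3} = \frac{3 + 0}{3} = \frac{1}{3} \cdot 3 = 1$)
$T{\left(V \right)} = 9$ ($T{\left(V \right)} = 8 + 1^{2} = 8 + 1 = 9$)
$\left(T{\left(z \right)} + \left(-2\right) \left(-1\right) 0\right) l{\left(-11 \right)} = \left(9 + \left(-2\right) \left(-1\right) 0\right) \left(-1\right) = \left(9 + 2 \cdot 0\right) \left(-1\right) = \left(9 + 0\right) \left(-1\right) = 9 \left(-1\right) = -9$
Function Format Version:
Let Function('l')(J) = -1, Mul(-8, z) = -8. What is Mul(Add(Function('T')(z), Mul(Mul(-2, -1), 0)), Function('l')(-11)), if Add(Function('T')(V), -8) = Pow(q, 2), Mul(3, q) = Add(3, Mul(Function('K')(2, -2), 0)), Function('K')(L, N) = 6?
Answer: -9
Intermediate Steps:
z = 1 (z = Mul(Rational(-1, 8), -8) = 1)
q = 1 (q = Mul(Rational(1, 3), Add(3, Mul(6, 0))) = Mul(Rational(1, 3), Add(3, 0)) = Mul(Rational(1, 3), 3) = 1)
Function('T')(V) = 9 (Function('T')(V) = Add(8, Pow(1, 2)) = Add(8, 1) = 9)
Mul(Add(Function('T')(z), Mul(Mul(-2, -1), 0)), Function('l')(-11)) = Mul(Add(9, Mul(Mul(-2, -1), 0)), -1) = Mul(Add(9, Mul(2, 0)), -1) = Mul(Add(9, 0), -1) = Mul(9, -1) = -9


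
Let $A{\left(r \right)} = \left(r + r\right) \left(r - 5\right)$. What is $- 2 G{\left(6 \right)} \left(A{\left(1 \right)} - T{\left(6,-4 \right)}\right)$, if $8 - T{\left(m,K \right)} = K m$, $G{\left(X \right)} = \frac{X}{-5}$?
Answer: $-96$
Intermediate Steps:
$G{\left(X \right)} = - \frac{X}{5}$ ($G{\left(X \right)} = X \left(- \frac{1}{5}\right) = - \frac{X}{5}$)
$T{\left(m,K \right)} = 8 - K m$
$A{\left(r \right)} = 2 r \left(-5 + r\right)$
$- 2 G{\left(6 \right)} \left(A{\left(1 \right)} - T{\left(6,-4 \right)}\right) = - 2 \left(\left(- \frac{1}{5}\right) 6\right) \left(2 \cdot 1 \left(-5 + 1\right) - \left(8 - \left(-4\right) 6\right)\right) = \left(-2\right) \left(- \frac{6}{5}\right) \left(2 \cdot 1 \left(-4\right) - \left(8 + 24\right)\right) = \frac{12 \left(-8 - 32\right)}{5} = \frac{12}{5} \left(-40\right) = -96$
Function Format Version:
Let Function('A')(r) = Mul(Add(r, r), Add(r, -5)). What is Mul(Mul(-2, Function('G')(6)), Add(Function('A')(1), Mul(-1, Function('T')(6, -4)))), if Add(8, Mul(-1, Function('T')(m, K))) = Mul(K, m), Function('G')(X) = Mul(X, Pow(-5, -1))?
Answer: -96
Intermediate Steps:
Function('G')(X) = Mul(Rational(-1, 5), X) (Function('G')(X) = Mul(X, Rational(-1, 5)) = Mul(Rational(-1, 5), X))
Function('T')(m, K) = Add(8, Mul(-1, K, m)) (Function('T')(m, K) = Add(8, Mul(-1, Mul(K, m))) = Add(8, Mul(-1, K, m)))
Function('A')(r) = Mul(2, r, Add(-5, r)) (Function('A')(r) = Mul(Mul(2, r), Add(-5, r)) = Mul(2, r, Add(-5, r)))
Mul(Mul(-2, Function('G')(6)), Add(Function('A')(1), Mul(-1, Function('T')(6, -4)))) = Mul(Mul(-2, Mul(Rational(-1, 5), 6)), Add(Mul(2, 1, Add(-5, 1)), Mul(-1, Add(8, Mul(-1, -4, 6))))) = Mul(Mul(-2, Rational(-6, 5)), Add(Mul(2, 1, -4), Mul(-1, Add(8, 24)))) = Mul(Rational(12, 5), Add(-8, Mul(-1, 32))) = Mul(Rational(12, 5), Add(-8, -32)) = Mul(Rational(12, 5), -40) = -96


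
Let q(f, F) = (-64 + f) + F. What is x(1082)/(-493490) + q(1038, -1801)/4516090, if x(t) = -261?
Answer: 38529163/111432262705 ≈ 0.00034576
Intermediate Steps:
q(f, F) = -64 + F + f
x(1082)/(-493490) + q(1038, -1801)/4516090 = -261/(-493490) + (-64 - 1801 + 1038)/4516090 = -261*(-1/493490) - 827*1/4516090 = 261/493490 - 827/4516090 = 38529163/111432262705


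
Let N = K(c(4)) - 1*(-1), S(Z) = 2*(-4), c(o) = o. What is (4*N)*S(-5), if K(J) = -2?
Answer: 32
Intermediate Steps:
S(Z) = -8
N = -1 (N = -2 - 1*(-1) = -2 + 1 = -1)
(4*N)*S(-5) = (4*(-1))*(-8) = -4*(-8) = 32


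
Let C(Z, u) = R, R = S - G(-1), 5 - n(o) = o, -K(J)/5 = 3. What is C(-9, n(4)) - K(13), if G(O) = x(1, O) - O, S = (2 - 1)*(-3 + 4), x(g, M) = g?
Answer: 14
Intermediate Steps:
K(J) = -15 (K(J) = -5*3 = -15)
n(o) = 5 - o
S = 1 (S = 1*1 = 1)
G(O) = 1 - O
R = -1 (R = 1 - (1 - 1*(-1)) = 1 - (1 + 1) = 1 - 1*2 = 1 - 2 = -1)
C(Z, u) = -1
C(-9, n(4)) - K(13) = -1 - 1*(-15) = -1 + 15 = 14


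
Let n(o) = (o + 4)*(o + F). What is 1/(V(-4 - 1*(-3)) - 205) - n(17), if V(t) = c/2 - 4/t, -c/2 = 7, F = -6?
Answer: -48049/208 ≈ -231.00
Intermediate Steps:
c = -14 (c = -2*7 = -14)
V(t) = -7 - 4/t (V(t) = -14/2 - 4/t = -14*½ - 4/t = -7 - 4/t)
n(o) = (-6 + o)*(4 + o) (n(o) = (o + 4)*(o - 6) = (4 + o)*(-6 + o) = (-6 + o)*(4 + o))
1/(V(-4 - 1*(-3)) - 205) - n(17) = 1/((-7 - 4/(-4 - 1*(-3))) - 205) - (-24 + 17² - 2*17) = 1/((-7 - 4/(-4 + 3)) - 205) - (-24 + 289 - 34) = 1/((-7 - 4/(-1)) - 205) - 1*231 = 1/((-7 - 4*(-1)) - 205) - 231 = 1/((-7 + 4) - 205) - 231 = 1/(-3 - 205) - 231 = 1/(-208) - 231 = -1/208 - 231 = -48049/208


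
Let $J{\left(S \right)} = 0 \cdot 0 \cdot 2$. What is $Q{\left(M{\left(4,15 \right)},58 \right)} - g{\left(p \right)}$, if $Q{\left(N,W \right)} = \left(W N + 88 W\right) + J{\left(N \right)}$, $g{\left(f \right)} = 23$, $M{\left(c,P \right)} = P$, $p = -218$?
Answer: $5951$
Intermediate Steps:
$J{\left(S \right)} = 0$ ($J{\left(S \right)} = 0 \cdot 2 = 0$)
$Q{\left(N,W \right)} = 88 W + N W$ ($Q{\left(N,W \right)} = \left(W N + 88 W\right) + 0 = \left(N W + 88 W\right) + 0 = \left(88 W + N W\right) + 0 = 88 W + N W$)
$Q{\left(M{\left(4,15 \right)},58 \right)} - g{\left(p \right)} = 58 \left(88 + 15\right) - 23 = 58 \cdot 103 - 23 = 5974 - 23 = 5951$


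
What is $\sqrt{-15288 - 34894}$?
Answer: $i \sqrt{50182} \approx 224.01 i$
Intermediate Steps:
$\sqrt{-15288 - 34894} = \sqrt{-50182} = i \sqrt{50182}$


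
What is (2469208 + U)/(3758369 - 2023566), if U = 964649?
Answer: 490551/247829 ≈ 1.9794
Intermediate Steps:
(2469208 + U)/(3758369 - 2023566) = (2469208 + 964649)/(3758369 - 2023566) = 3433857/1734803 = 3433857*(1/1734803) = 490551/247829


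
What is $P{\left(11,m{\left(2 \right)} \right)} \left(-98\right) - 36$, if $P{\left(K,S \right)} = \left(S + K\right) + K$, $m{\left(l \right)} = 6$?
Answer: $-2780$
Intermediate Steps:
$P{\left(K,S \right)} = S + 2 K$ ($P{\left(K,S \right)} = \left(K + S\right) + K = S + 2 K$)
$P{\left(11,m{\left(2 \right)} \right)} \left(-98\right) - 36 = \left(6 + 2 \cdot 11\right) \left(-98\right) - 36 = \left(6 + 22\right) \left(-98\right) - 36 = 28 \left(-98\right) - 36 = -2744 - 36 = -2780$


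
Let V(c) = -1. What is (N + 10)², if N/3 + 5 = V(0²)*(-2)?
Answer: 1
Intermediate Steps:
N = -9 (N = -15 + 3*(-1*(-2)) = -15 + 3*2 = -15 + 6 = -9)
(N + 10)² = (-9 + 10)² = 1² = 1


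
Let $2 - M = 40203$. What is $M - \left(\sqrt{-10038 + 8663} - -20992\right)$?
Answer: $-61193 - 5 i \sqrt{55} \approx -61193.0 - 37.081 i$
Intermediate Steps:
$M = -40201$ ($M = 2 - 40203 = -40201$)
$M - \left(\sqrt{-10038 + 8663} - -20992\right) = -40201 - \left(\sqrt{-10038 + 8663} - -20992\right) = -40201 - \left(\sqrt{-1375} + 20992\right) = -40201 - \left(5 i \sqrt{55} + 20992\right) = -40201 - \left(20992 + 5 i \sqrt{55}\right) = -61193 - 5 i \sqrt{55}$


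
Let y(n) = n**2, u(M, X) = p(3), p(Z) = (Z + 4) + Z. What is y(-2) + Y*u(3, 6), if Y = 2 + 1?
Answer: 34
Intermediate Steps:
p(Z) = 4 + 2*Z (p(Z) = (4 + Z) + Z = 4 + 2*Z)
u(M, X) = 10 (u(M, X) = 4 + 2*3 = 4 + 6 = 10)
Y = 3
y(-2) + Y*u(3, 6) = (-2)**2 + 3*10 = 4 + 30 = 34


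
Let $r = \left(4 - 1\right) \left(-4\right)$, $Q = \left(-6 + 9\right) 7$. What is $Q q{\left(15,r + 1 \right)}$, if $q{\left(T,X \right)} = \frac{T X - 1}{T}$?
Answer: $- \frac{1162}{5} \approx -232.4$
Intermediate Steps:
$Q = 21$ ($Q = 3 \cdot 7 = 21$)
$r = -12$ ($r = 3 \left(-4\right) = -12$)
$q{\left(T,X \right)} = \frac{-1 + T X}{T}$
$Q q{\left(15,r + 1 \right)} = 21 \left(\left(-12 + 1\right) - \frac{1}{15}\right) = 21 \left(-11 - \frac{1}{15}\right) = 21 \left(- \frac{166}{15}\right) = - \frac{1162}{5}$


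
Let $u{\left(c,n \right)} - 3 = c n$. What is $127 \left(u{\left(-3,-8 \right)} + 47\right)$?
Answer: $9398$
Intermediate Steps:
$u{\left(c,n \right)} = 3 + c n$
$127 \left(u{\left(-3,-8 \right)} + 47\right) = 127 \left(\left(3 - -24\right) + 47\right) = 127 \left(\left(3 + 24\right) + 47\right) = 127 \left(27 + 47\right) = 127 \cdot 74 = 9398$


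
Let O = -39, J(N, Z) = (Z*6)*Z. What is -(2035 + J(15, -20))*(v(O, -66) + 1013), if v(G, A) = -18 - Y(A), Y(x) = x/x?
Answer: -4408390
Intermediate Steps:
J(N, Z) = 6*Z² (J(N, Z) = (6*Z)*Z = 6*Z²)
Y(x) = 1
v(G, A) = -19 (v(G, A) = -18 - 1*1 = -18 - 1 = -19)
-(2035 + J(15, -20))*(v(O, -66) + 1013) = -(2035 + 6*(-20)²)*(-19 + 1013) = -(2035 + 6*400)*994 = -(2035 + 2400)*994 = -4435*994 = -1*4408390 = -4408390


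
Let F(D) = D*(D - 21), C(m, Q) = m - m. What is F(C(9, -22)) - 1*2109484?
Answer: -2109484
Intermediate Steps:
C(m, Q) = 0
F(D) = D*(-21 + D)
F(C(9, -22)) - 1*2109484 = 0*(-21 + 0) - 1*2109484 = 0*(-21) - 2109484 = 0 - 2109484 = -2109484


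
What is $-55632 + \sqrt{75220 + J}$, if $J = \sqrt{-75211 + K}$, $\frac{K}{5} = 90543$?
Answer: $-55632 + 2 \sqrt{18805 + \sqrt{23594}} \approx -55357.0$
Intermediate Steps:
$K = 452715$ ($K = 5 \cdot 90543 = 452715$)
$J = 4 \sqrt{23594}$ ($J = \sqrt{-75211 + 452715} = \sqrt{377504} = 4 \sqrt{23594} \approx 614.41$)
$-55632 + \sqrt{75220 + J} = -55632 + \sqrt{75220 + 4 \sqrt{23594}}$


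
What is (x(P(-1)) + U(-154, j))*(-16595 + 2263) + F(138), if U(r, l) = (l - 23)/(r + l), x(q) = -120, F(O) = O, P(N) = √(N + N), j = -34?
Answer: 80634735/47 ≈ 1.7156e+6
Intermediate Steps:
P(N) = √2*√N (P(N) = √(2*N) = √2*√N)
U(r, l) = (-23 + l)/(l + r)
(x(P(-1)) + U(-154, j))*(-16595 + 2263) + F(138) = (-120 + (-23 - 34)/(-34 - 154))*(-16595 + 2263) + 138 = (-120 - 57/(-188))*(-14332) + 138 = (-120 - 1/188*(-57))*(-14332) + 138 = (-120 + 57/188)*(-14332) + 138 = -22503/188*(-14332) + 138 = 80628249/47 + 138 = 80634735/47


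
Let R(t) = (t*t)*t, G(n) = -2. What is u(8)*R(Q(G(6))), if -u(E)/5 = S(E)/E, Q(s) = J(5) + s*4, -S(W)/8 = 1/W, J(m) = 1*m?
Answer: -135/8 ≈ -16.875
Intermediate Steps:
J(m) = m
S(W) = -8/W
Q(s) = 5 + 4*s (Q(s) = 5 + s*4 = 5 + 4*s)
u(E) = 40/E² (u(E) = -5*(-8/E)/E = -(-40)/E² = 40/E²)
R(t) = t³ (R(t) = t²*t = t³)
u(8)*R(Q(G(6))) = (40/8²)*(5 + 4*(-2))³ = (40*(1/64))*(5 - 8)³ = (5/8)*(-3)³ = (5/8)*(-27) = -135/8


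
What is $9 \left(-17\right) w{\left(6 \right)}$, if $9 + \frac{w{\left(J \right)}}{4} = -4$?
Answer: $7956$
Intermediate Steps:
$w{\left(J \right)} = -52$ ($w{\left(J \right)} = -36 + 4 \left(-4\right) = -36 - 16 = -52$)
$9 \left(-17\right) w{\left(6 \right)} = 9 \left(-17\right) \left(-52\right) = \left(-153\right) \left(-52\right) = 7956$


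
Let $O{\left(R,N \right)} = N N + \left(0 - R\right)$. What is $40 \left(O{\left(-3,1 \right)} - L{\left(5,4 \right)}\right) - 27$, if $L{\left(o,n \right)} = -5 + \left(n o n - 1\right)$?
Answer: $-2827$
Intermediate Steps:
$O{\left(R,N \right)} = N^{2} - R$
$L{\left(o,n \right)} = -6 + o n^{2}$ ($L{\left(o,n \right)} = -5 + \left(o n^{2} - 1\right) = -5 + \left(-1 + o n^{2}\right) = -6 + o n^{2}$)
$40 \left(O{\left(-3,1 \right)} - L{\left(5,4 \right)}\right) - 27 = 40 \left(\left(1^{2} - -3\right) - \left(-6 + 5 \cdot 4^{2}\right)\right) - 27 = 40 \left(\left(1 + 3\right) - \left(-6 + 5 \cdot 16\right)\right) - 27 = 40 \left(4 - \left(-6 + 80\right)\right) - 27 = 40 \left(4 - 74\right) - 27 = 40 \left(-70\right) - 27 = -2800 - 27 = -2827$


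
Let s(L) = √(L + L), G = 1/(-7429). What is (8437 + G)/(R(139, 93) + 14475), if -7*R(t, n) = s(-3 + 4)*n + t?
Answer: 3171091933896/5433034278203 + 2914548948*√2/5433034278203 ≈ 0.58443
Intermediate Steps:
G = -1/7429 ≈ -0.00013461
s(L) = √2*√L (s(L) = √(2*L) = √2*√L)
R(t, n) = -t/7 - n*√2/7 (R(t, n) = -((√2*√(-3 + 4))*n + t)/7 = -((√2*√1)*n + t)/7 = -((√2*1)*n + t)/7 = -(√2*n + t)/7 = -(n*√2 + t)/7 = -(t + n*√2)/7 = -t/7 - n*√2/7)
(8437 + G)/(R(139, 93) + 14475) = (8437 - 1/7429)/((-⅐*139 - ⅐*93*√2) + 14475) = 62678472/(7429*((-139/7 - 93*√2/7) + 14475)) = 62678472/(7429*(101186/7 - 93*√2/7))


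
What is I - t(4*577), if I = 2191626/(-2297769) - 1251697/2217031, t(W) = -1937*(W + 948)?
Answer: 10709539311361978403/1698075034613 ≈ 6.3069e+6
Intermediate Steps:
t(W) = -1836276 - 1937*W (t(W) = -1937*(948 + W) = -1836276 - 1937*W)
I = -2578337782133/1698075034613 (I = 2191626*(-1/2297769) - 1251697*1/2217031 = -730542/765923 - 1251697/2217031 = -2578337782133/1698075034613 ≈ -1.5184)
I - t(4*577) = -2578337782133/1698075034613 - (-1836276 - 7748*577) = -2578337782133/1698075034613 - (-1836276 - 1937*2308) = -2578337782133/1698075034613 - (-1836276 - 4470596) = -2578337782133/1698075034613 - 1*(-6306872) = -2578337782133/1698075034613 + 6306872 = 10709539311361978403/1698075034613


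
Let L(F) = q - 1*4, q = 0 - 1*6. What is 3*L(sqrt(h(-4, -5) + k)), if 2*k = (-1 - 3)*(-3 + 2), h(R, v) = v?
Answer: -30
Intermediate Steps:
q = -6 (q = 0 - 6 = -6)
k = 2 (k = ((-1 - 3)*(-3 + 2))/2 = (-4*(-1))/2 = (1/2)*4 = 2)
L(F) = -10 (L(F) = -6 - 1*4 = -6 - 4 = -10)
3*L(sqrt(h(-4, -5) + k)) = 3*(-10) = -30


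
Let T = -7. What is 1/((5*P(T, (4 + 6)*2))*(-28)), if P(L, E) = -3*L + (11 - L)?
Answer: -1/5460 ≈ -0.00018315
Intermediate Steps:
P(L, E) = 11 - 4*L
1/((5*P(T, (4 + 6)*2))*(-28)) = 1/((5*(11 - 4*(-7)))*(-28)) = 1/((5*(11 + 28))*(-28)) = 1/((5*39)*(-28)) = 1/(195*(-28)) = 1/(-5460) = -1/5460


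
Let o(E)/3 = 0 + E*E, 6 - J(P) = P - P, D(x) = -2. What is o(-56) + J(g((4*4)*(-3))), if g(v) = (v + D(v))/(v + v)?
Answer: 9414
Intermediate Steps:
g(v) = (-2 + v)/(2*v) (g(v) = (v - 2)/(v + v) = (-2 + v)/((2*v)) = (-2 + v)*(1/(2*v)) = (-2 + v)/(2*v))
J(P) = 6 (J(P) = 6 - (P - P) = 6 - 1*0 = 6 + 0 = 6)
o(E) = 3*E² (o(E) = 3*(0 + E*E) = 3*(0 + E²) = 3*E²)
o(-56) + J(g((4*4)*(-3))) = 3*(-56)² + 6 = 3*3136 + 6 = 9408 + 6 = 9414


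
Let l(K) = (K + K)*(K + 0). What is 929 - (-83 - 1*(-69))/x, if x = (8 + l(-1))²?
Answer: 46457/50 ≈ 929.14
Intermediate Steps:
l(K) = 2*K² (l(K) = (2*K)*K = 2*K²)
x = 100 (x = (8 + 2*(-1)²)² = (8 + 2*1)² = (8 + 2)² = 10² = 100)
929 - (-83 - 1*(-69))/x = 929 - (-83 - 1*(-69))/100 = 929 - (-83 + 69)/100 = 929 - (-14)/100 = 929 - 1*(-7/50) = 929 + 7/50 = 46457/50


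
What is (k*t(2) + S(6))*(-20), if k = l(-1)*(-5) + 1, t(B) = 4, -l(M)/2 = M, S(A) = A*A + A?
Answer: -120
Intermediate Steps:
S(A) = A + A² (S(A) = A² + A = A + A²)
l(M) = -2*M
k = -9 (k = -2*(-1)*(-5) + 1 = 2*(-5) + 1 = -10 + 1 = -9)
(k*t(2) + S(6))*(-20) = (-9*4 + 6*(1 + 6))*(-20) = (-36 + 6*7)*(-20) = (-36 + 42)*(-20) = 6*(-20) = -120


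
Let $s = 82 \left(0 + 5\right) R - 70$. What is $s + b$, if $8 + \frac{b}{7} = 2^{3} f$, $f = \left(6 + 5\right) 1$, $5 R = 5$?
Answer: $900$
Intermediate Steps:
$R = 1$ ($R = \frac{1}{5} \cdot 5 = 1$)
$f = 11$ ($f = 11 \cdot 1 = 11$)
$b = 560$ ($b = -56 + 7 \cdot 2^{3} \cdot 11 = -56 + 7 \cdot 8 \cdot 11 = -56 + 7 \cdot 88 = -56 + 616 = 560$)
$s = 340$ ($s = 82 \left(0 + 5\right) 1 - 70 = 82 \cdot 5 \cdot 1 - 70 = 82 \cdot 5 - 70 = 410 - 70 = 340$)
$s + b = 340 + 560 = 900$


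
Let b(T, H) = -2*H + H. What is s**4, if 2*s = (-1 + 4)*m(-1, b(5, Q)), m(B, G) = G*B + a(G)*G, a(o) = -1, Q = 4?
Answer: 20736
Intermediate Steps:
b(T, H) = -H
m(B, G) = -G + B*G (m(B, G) = G*B - G = B*G - G = -G + B*G)
s = 12 (s = ((-1 + 4)*((-1*4)*(-1 - 1)))/2 = (3*(-4*(-2)))/2 = (3*8)/2 = (1/2)*24 = 12)
s**4 = 12**4 = 20736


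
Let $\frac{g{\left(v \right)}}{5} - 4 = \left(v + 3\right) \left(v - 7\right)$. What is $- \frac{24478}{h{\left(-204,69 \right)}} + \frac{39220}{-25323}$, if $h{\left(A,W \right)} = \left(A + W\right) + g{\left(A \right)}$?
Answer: $- \frac{4466071597}{2683478310} \approx -1.6643$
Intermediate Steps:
$g{\left(v \right)} = 20 + 5 \left(-7 + v\right) \left(3 + v\right)$ ($g{\left(v \right)} = 20 + 5 \left(v + 3\right) \left(v - 7\right) = 20 + 5 \left(3 + v\right) \left(-7 + v\right) = 20 + 5 \left(-7 + v\right) \left(3 + v\right)$)
$h{\left(A,W \right)} = -85 + W - 19 A + 5 A^{2}$ ($h{\left(A,W \right)} = \left(A + W\right) - \left(85 - 5 A^{2} + 20 A\right) = -85 + W - 19 A + 5 A^{2}$)
$- \frac{24478}{h{\left(-204,69 \right)}} + \frac{39220}{-25323} = - \frac{24478}{-85 + 69 - -3876 + 5 \left(-204\right)^{2}} + \frac{39220}{-25323} = - \frac{24478}{-85 + 69 + 3876 + 5 \cdot 41616} + 39220 \left(- \frac{1}{25323}\right) = - \frac{24478}{-85 + 69 + 3876 + 208080} - \frac{39220}{25323} = - \frac{24478}{211940} - \frac{39220}{25323} = \left(-24478\right) \frac{1}{211940} - \frac{39220}{25323} = - \frac{12239}{105970} - \frac{39220}{25323} = - \frac{4466071597}{2683478310}$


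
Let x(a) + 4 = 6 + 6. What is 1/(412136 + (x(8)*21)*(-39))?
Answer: 1/405584 ≈ 2.4656e-6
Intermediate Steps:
x(a) = 8 (x(a) = -4 + (6 + 6) = -4 + 12 = 8)
1/(412136 + (x(8)*21)*(-39)) = 1/(412136 + (8*21)*(-39)) = 1/(412136 + 168*(-39)) = 1/(412136 - 6552) = 1/405584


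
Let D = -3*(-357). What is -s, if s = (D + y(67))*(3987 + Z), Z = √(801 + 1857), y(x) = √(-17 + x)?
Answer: -4270077 - 19935*√2 - 1071*√2658 - 10*√1329 ≈ -4.3538e+6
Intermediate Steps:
D = 1071
Z = √2658 ≈ 51.556
s = (1071 + 5*√2)*(3987 + √2658) (s = (1071 + √(-17 + 67))*(3987 + √2658) = (1071 + √50)*(3987 + √2658) = (1071 + 5*√2)*(3987 + √2658) ≈ 4.3538e+6)
-s = -(4270077 + 10*√1329 + 1071*√2658 + 19935*√2) = -4270077 - 19935*√2 - 1071*√2658 - 10*√1329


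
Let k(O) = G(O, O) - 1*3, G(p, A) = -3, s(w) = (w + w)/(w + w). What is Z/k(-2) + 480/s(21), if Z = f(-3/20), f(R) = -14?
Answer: 1447/3 ≈ 482.33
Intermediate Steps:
s(w) = 1 (s(w) = (2*w)/((2*w)) = (2*w)*(1/(2*w)) = 1)
Z = -14
k(O) = -6 (k(O) = -3 - 1*3 = -3 - 3 = -6)
Z/k(-2) + 480/s(21) = -14/(-6) + 480/1 = -14*(-⅙) + 480*1 = 7/3 + 480 = 1447/3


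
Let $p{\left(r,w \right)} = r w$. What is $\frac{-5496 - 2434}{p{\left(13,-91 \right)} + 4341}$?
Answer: $- \frac{3965}{1579} \approx -2.5111$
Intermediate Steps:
$\frac{-5496 - 2434}{p{\left(13,-91 \right)} + 4341} = \frac{-5496 - 2434}{13 \left(-91\right) + 4341} = - \frac{7930}{-1183 + 4341} = - \frac{7930}{3158} = \left(-7930\right) \frac{1}{3158} = - \frac{3965}{1579}$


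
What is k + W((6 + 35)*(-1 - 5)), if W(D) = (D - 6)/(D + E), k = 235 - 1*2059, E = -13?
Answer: -67452/37 ≈ -1823.0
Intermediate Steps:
k = -1824 (k = 235 - 2059 = -1824)
W(D) = (-6 + D)/(-13 + D) (W(D) = (D - 6)/(D - 13) = (-6 + D)/(-13 + D))
k + W((6 + 35)*(-1 - 5)) = -1824 + (-6 + (6 + 35)*(-1 - 5))/(-13 + (6 + 35)*(-1 - 5)) = -1824 + (-6 + 41*(-6))/(-13 + 41*(-6)) = -1824 + (-6 - 246)/(-13 - 246) = -1824 - 252/(-259) = -1824 - 1/259*(-252) = -1824 + 36/37 = -67452/37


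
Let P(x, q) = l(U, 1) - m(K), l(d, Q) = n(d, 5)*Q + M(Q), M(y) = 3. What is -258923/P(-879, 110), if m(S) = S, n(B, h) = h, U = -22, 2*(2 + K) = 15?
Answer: -517846/5 ≈ -1.0357e+5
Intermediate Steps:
K = 11/2 (K = -2 + (½)*15 = -2 + 15/2 = 11/2 ≈ 5.5000)
l(d, Q) = 3 + 5*Q (l(d, Q) = 5*Q + 3 = 3 + 5*Q)
P(x, q) = 5/2 (P(x, q) = (3 + 5*1) - 1*11/2 = (3 + 5) - 11/2 = 8 - 11/2 = 5/2)
-258923/P(-879, 110) = -258923/5/2 = -258923*⅖ = -517846/5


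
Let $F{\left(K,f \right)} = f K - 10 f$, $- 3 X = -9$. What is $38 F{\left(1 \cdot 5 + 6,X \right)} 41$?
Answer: $4674$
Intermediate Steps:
$X = 3$ ($X = \left(- \frac{1}{3}\right) \left(-9\right) = 3$)
$F{\left(K,f \right)} = - 10 f + K f$ ($F{\left(K,f \right)} = K f - 10 f = - 10 f + K f$)
$38 F{\left(1 \cdot 5 + 6,X \right)} 41 = 38 \cdot 3 \left(-10 + \left(1 \cdot 5 + 6\right)\right) 41 = 38 \cdot 3 \left(-10 + \left(5 + 6\right)\right) 41 = 38 \cdot 3 \left(-10 + 11\right) 41 = 38 \cdot 3 \cdot 1 \cdot 41 = 38 \cdot 3 \cdot 41 = 114 \cdot 41 = 4674$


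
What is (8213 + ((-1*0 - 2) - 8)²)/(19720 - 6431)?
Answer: 8313/13289 ≈ 0.62556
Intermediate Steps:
(8213 + ((-1*0 - 2) - 8)²)/(19720 - 6431) = (8213 + ((0 - 2) - 8)²)/13289 = (8213 + (-2 - 8)²)*(1/13289) = (8213 + (-10)²)*(1/13289) = (8213 + 100)*(1/13289) = 8313*(1/13289) = 8313/13289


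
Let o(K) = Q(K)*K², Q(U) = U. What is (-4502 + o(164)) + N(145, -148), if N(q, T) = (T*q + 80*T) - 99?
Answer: 4373043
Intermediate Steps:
N(q, T) = -99 + 80*T + T*q (N(q, T) = (80*T + T*q) - 99 = -99 + 80*T + T*q)
o(K) = K³ (o(K) = K*K² = K³)
(-4502 + o(164)) + N(145, -148) = (-4502 + 164³) + (-99 + 80*(-148) - 148*145) = (-4502 + 4410944) + (-99 - 11840 - 21460) = 4406442 - 33399 = 4373043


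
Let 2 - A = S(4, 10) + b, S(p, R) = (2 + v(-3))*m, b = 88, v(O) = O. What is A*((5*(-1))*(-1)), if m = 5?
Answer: -405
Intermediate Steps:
S(p, R) = -5 (S(p, R) = (2 - 3)*5 = -1*5 = -5)
A = -81 (A = 2 - (-5 + 88) = 2 - 1*83 = 2 - 83 = -81)
A*((5*(-1))*(-1)) = -81*5*(-1)*(-1) = -(-405)*(-1) = -81*5 = -405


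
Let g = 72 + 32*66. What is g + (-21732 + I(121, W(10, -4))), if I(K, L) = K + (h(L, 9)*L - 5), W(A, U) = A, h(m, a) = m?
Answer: -19332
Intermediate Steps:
g = 2184 (g = 72 + 2112 = 2184)
I(K, L) = -5 + K + L² (I(K, L) = K + (L*L - 5) = K + (L² - 5) = K + (-5 + L²) = -5 + K + L²)
g + (-21732 + I(121, W(10, -4))) = 2184 + (-21732 + (-5 + 121 + 10²)) = 2184 + (-21732 + (-5 + 121 + 100)) = 2184 + (-21732 + 216) = 2184 - 21516 = -19332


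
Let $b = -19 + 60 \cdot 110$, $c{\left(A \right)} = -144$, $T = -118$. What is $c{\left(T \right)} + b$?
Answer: $6437$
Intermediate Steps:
$b = 6581$ ($b = -19 + 6600 = 6581$)
$c{\left(T \right)} + b = -144 + 6581 = 6437$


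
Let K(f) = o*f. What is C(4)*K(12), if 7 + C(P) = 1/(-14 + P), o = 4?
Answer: -1704/5 ≈ -340.80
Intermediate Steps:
K(f) = 4*f
C(P) = -7 + 1/(-14 + P)
C(4)*K(12) = ((99 - 7*4)/(-14 + 4))*(4*12) = ((99 - 28)/(-10))*48 = -⅒*71*48 = -71/10*48 = -1704/5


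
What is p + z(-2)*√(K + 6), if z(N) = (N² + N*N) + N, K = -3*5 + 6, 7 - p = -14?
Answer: 21 + 6*I*√3 ≈ 21.0 + 10.392*I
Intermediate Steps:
p = 21 (p = 7 - 1*(-14) = 7 + 14 = 21)
K = -9 (K = -15 + 6 = -9)
z(N) = N + 2*N² (z(N) = (N² + N²) + N = 2*N² + N = N + 2*N²)
p + z(-2)*√(K + 6) = 21 + (-2*(1 + 2*(-2)))*√(-9 + 6) = 21 + (-2*(1 - 4))*√(-3) = 21 + (-2*(-3))*(I*√3) = 21 + 6*(I*√3) = 21 + 6*I*√3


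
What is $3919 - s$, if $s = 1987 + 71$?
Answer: $1861$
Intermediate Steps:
$s = 2058$
$3919 - s = 3919 - 2058 = 1861$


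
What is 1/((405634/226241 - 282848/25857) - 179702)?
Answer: -5849913537/1051294665762004 ≈ -5.5645e-6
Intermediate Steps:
1/((405634/226241 - 282848/25857) - 179702) = 1/(-53503336030/5849913537 - 179702) = 1/(-1051294665762004/5849913537) = -5849913537/1051294665762004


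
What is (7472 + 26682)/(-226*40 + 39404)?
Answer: 17077/15182 ≈ 1.1248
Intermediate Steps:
(7472 + 26682)/(-226*40 + 39404) = 34154/(-9040 + 39404) = 34154/30364 = 34154*(1/30364) = 17077/15182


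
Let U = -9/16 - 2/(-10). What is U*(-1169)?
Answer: 33901/80 ≈ 423.76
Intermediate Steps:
U = -29/80 (U = -9*1/16 - 2*(-1/10) = -9/16 + 1/5 = -29/80 ≈ -0.36250)
U*(-1169) = -29/80*(-1169) = 33901/80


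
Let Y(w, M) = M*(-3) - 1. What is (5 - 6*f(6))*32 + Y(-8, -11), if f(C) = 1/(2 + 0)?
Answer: 96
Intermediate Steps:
Y(w, M) = -1 - 3*M (Y(w, M) = -3*M - 1 = -1 - 3*M)
f(C) = 1/2
(5 - 6*f(6))*32 + Y(-8, -11) = (5 - 6*1/2)*32 + (-1 - 3*(-11)) = (5 - 3)*32 + (-1 + 33) = 2*32 + 32 = 64 + 32 = 96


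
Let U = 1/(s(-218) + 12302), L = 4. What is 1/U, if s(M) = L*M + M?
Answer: 11212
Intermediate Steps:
s(M) = 5*M (s(M) = 4*M + M = 5*M)
U = 1/11212 (U = 1/(5*(-218) + 12302) = 1/(-1090 + 12302) = 1/11212 ≈ 8.9190e-5)
1/U = 1/(1/11212) = 11212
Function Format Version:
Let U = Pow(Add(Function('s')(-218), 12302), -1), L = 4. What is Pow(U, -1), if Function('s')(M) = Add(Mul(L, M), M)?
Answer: 11212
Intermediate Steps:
Function('s')(M) = Mul(5, M) (Function('s')(M) = Add(Mul(4, M), M) = Mul(5, M))
U = Rational(1, 11212) (U = Pow(Add(Mul(5, -218), 12302), -1) = Pow(Add(-1090, 12302), -1) = Pow(11212, -1) = Rational(1, 11212) ≈ 8.9190e-5)
Pow(U, -1) = Pow(Rational(1, 11212), -1) = 11212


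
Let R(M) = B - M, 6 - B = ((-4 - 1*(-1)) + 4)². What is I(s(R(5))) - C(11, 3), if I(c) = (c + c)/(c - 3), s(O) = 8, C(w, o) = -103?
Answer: 531/5 ≈ 106.20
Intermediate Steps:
B = 5 (B = 6 - ((-4 - 1*(-1)) + 4)² = 6 - ((-4 + 1) + 4)² = 6 - (-3 + 4)² = 6 - 1*1² = 6 - 1*1 = 6 - 1 = 5)
R(M) = 5 - M
I(c) = 2*c/(-3 + c) (I(c) = (2*c)/(-3 + c) = 2*c/(-3 + c))
I(s(R(5))) - C(11, 3) = 2*8/(-3 + 8) - 1*(-103) = 2*8/5 + 103 = 2*8*(⅕) + 103 = 16/5 + 103 = 531/5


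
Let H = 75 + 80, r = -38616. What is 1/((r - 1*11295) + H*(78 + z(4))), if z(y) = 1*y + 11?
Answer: -1/35496 ≈ -2.8172e-5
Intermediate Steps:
z(y) = 11 + y (z(y) = y + 11 = 11 + y)
H = 155
1/((r - 1*11295) + H*(78 + z(4))) = 1/((-38616 - 1*11295) + 155*(78 + (11 + 4))) = 1/((-38616 - 11295) + 155*(78 + 15)) = 1/(-49911 + 155*93) = 1/(-49911 + 14415) = 1/(-35496) = -1/35496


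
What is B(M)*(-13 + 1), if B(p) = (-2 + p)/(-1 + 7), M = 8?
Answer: -12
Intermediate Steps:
B(p) = -⅓ + p/6 (B(p) = (-2 + p)/6 = (-2 + p)*(⅙) = -⅓ + p/6)
B(M)*(-13 + 1) = (-⅓ + (⅙)*8)*(-13 + 1) = (-⅓ + 4/3)*(-12) = 1*(-12) = -12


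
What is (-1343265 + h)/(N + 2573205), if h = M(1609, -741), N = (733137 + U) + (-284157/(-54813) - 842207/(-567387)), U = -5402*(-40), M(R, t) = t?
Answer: -6966472233527631/18258029736125722 ≈ -0.38156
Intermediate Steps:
U = 216080
N = 9840343465515659/10366727877 (N = (733137 + 216080) + (-284157/(-54813) - 842207/(-567387)) = 949217 + (-284157*(-1/54813) - 842207*(-1/567387)) = 949217 + (94719/18271 + 842207/567387) = 949217 + 69130293350/10366727877 = 9840343465515659/10366727877 ≈ 9.4922e+5)
h = -741
(-1343265 + h)/(N + 2573205) = (-1343265 - 741)/(9840343465515659/10366727877 + 2573205) = -1344006/36516059472251444/10366727877 = -1344006*10366727877/36516059472251444 = -6966472233527631/18258029736125722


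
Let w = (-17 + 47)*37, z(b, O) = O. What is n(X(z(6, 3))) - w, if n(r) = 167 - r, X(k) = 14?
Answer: -957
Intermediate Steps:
w = 1110 (w = 30*37 = 1110)
n(X(z(6, 3))) - w = (167 - 1*14) - 1*1110 = (167 - 14) - 1110 = 153 - 1110 = -957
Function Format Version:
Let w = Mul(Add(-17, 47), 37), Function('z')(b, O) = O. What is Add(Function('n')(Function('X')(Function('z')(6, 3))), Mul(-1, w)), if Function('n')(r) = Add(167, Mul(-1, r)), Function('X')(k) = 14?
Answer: -957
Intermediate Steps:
w = 1110 (w = Mul(30, 37) = 1110)
Add(Function('n')(Function('X')(Function('z')(6, 3))), Mul(-1, w)) = Add(Add(167, Mul(-1, 14)), Mul(-1, 1110)) = Add(Add(167, -14), -1110) = Add(153, -1110) = -957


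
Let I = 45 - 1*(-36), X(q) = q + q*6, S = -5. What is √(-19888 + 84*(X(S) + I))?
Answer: 2*I*√4006 ≈ 126.59*I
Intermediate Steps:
X(q) = 7*q (X(q) = q + 6*q = 7*q)
I = 81 (I = 45 + 36 = 81)
√(-19888 + 84*(X(S) + I)) = √(-19888 + 84*(7*(-5) + 81)) = √(-19888 + 84*(-35 + 81)) = √(-19888 + 84*46) = √(-19888 + 3864) = √(-16024) = 2*I*√4006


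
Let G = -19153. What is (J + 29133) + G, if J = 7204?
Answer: 17184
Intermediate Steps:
(J + 29133) + G = (7204 + 29133) - 19153 = 36337 - 19153 = 17184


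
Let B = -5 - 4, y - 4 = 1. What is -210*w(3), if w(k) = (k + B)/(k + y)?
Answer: 315/2 ≈ 157.50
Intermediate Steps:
y = 5 (y = 4 + 1 = 5)
B = -9
w(k) = (-9 + k)/(5 + k) (w(k) = (k - 9)/(k + 5) = (-9 + k)/(5 + k))
-210*w(3) = -210*(-9 + 3)/(5 + 3) = -210*(-6)/8 = -105*(-6)/4 = -210*(-¾) = 315/2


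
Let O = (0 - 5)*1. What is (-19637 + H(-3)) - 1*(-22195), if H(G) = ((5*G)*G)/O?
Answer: 2549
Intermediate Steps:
O = -5 (O = -5*1 = -5)
H(G) = -G² (H(G) = ((5*G)*G)/(-5) = (5*G²)*(-⅕) = -G²)
(-19637 + H(-3)) - 1*(-22195) = (-19637 - 1*(-3)²) - 1*(-22195) = (-19637 - 1*9) + 22195 = (-19637 - 9) + 22195 = -19646 + 22195 = 2549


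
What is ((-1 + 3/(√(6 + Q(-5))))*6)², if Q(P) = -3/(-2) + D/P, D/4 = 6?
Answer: 156 - 24*√30 ≈ 24.547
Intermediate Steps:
D = 24 (D = 4*6 = 24)
Q(P) = 3/2 + 24/P (Q(P) = -3/(-2) + 24/P = -3*(-½) + 24/P = 3/2 + 24/P)
((-1 + 3/(√(6 + Q(-5))))*6)² = ((-1 + 3/(√(6 + (3/2 + 24/(-5)))))*6)² = ((-1 + 3/(√(6 + (3/2 + 24*(-⅕)))))*6)² = ((-1 + 3/(√(6 + (3/2 - 24/5))))*6)² = ((-1 + 3/(√(6 - 33/10)))*6)² = ((-1 + 3/(√(27/10)))*6)² = ((-1 + 3/((3*√30/10)))*6)² = ((-1 + 3*(√30/9))*6)² = ((-1 + √30/3)*6)² = (-6 + 2*√30)²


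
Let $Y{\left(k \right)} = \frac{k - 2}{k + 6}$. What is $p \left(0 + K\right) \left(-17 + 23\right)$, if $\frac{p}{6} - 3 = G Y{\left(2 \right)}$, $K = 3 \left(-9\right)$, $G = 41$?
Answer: $-2916$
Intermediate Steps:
$Y{\left(k \right)} = \frac{-2 + k}{6 + k}$
$K = -27$
$p = 18$ ($p = 18 + 6 \cdot 41 \frac{-2 + 2}{6 + 2} = 18 + 6 \cdot 41 \cdot \frac{1}{8} \cdot 0 = 18 + 6 \cdot 41 \cdot 0 = 18 + 6 \cdot 0 = 18 + 0 = 18$)
$p \left(0 + K\right) \left(-17 + 23\right) = 18 \left(0 - 27\right) \left(-17 + 23\right) = 18 \left(\left(-27\right) 6\right) = 18 \left(-162\right) = -2916$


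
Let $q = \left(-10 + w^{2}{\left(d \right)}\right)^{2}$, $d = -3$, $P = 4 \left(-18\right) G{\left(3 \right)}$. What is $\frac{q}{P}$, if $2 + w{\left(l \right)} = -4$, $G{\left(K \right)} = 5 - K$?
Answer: $- \frac{169}{36} \approx -4.6944$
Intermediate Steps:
$P = -144$ ($P = 4 \left(-18\right) \left(5 - 3\right) = - 72 \left(5 - 3\right) = \left(-72\right) 2 = -144$)
$w{\left(l \right)} = -6$ ($w{\left(l \right)} = -2 - 4 = -6$)
$q = 676$ ($q = \left(-10 + \left(-6\right)^{2}\right)^{2} = \left(-10 + 36\right)^{2} = 26^{2} = 676$)
$\frac{q}{P} = \frac{676}{-144} = 676 \left(- \frac{1}{144}\right) = - \frac{169}{36}$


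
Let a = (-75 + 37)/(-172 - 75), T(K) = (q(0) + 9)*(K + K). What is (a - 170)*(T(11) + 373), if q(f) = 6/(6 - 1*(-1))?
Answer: -9116832/91 ≈ -1.0019e+5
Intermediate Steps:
q(f) = 6/7 (q(f) = 6/(6 + 1) = 6/7)
T(K) = 138*K/7 (T(K) = (6/7 + 9)*(K + K) = 69*(2*K)/7 = 138*K/7)
a = 2/13 (a = -38/(-247) = -38*(-1/247) = 2/13 ≈ 0.15385)
(a - 170)*(T(11) + 373) = (2/13 - 170)*((138/7)*11 + 373) = -2208*(1518/7 + 373)/13 = -2208/13*4129/7 = -9116832/91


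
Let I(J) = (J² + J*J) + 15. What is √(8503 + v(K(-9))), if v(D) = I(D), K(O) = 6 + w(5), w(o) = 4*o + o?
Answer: 6*√290 ≈ 102.18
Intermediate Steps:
w(o) = 5*o
K(O) = 31 (K(O) = 6 + 5*5 = 6 + 25 = 31)
I(J) = 15 + 2*J² (I(J) = (J² + J²) + 15 = 2*J² + 15 = 15 + 2*J²)
v(D) = 15 + 2*D²
√(8503 + v(K(-9))) = √(8503 + (15 + 2*31²)) = √(8503 + (15 + 2*961)) = √(8503 + (15 + 1922)) = √(8503 + 1937) = √10440 = 6*√290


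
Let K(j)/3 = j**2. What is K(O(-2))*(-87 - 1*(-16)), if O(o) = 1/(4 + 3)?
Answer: -213/49 ≈ -4.3469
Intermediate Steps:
O(o) = 1/7
K(j) = 3*j**2
K(O(-2))*(-87 - 1*(-16)) = (3*(1/7)**2)*(-87 - 1*(-16)) = (3*(1/49))*(-87 + 16) = (3/49)*(-71) = -213/49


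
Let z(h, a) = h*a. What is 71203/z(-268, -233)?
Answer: 71203/62444 ≈ 1.1403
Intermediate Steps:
z(h, a) = a*h
71203/z(-268, -233) = 71203/((-233*(-268))) = 71203/62444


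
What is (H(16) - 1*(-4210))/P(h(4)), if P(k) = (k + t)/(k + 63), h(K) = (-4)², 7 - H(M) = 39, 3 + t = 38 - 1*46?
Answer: 330062/5 ≈ 66012.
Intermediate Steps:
t = -11 (t = -3 + (38 - 1*46) = -3 + (38 - 46) = -3 - 8 = -11)
H(M) = -32 (H(M) = 7 - 1*39 = 7 - 39 = -32)
h(K) = 16
P(k) = (-11 + k)/(63 + k) (P(k) = (k - 11)/(k + 63) = (-11 + k)/(63 + k))
(H(16) - 1*(-4210))/P(h(4)) = (-32 - 1*(-4210))/(((-11 + 16)/(63 + 16))) = (-32 + 4210)/((5/79)) = 4178/(((1/79)*5)) = 4178/(5/79) = 4178*(79/5) = 330062/5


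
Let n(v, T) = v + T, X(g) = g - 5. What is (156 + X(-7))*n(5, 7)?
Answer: 1728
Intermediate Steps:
X(g) = -5 + g
n(v, T) = T + v
(156 + X(-7))*n(5, 7) = (156 + (-5 - 7))*(7 + 5) = (156 - 12)*12 = 144*12 = 1728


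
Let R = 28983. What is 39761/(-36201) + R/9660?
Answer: 221707441/116567220 ≈ 1.9020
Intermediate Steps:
39761/(-36201) + R/9660 = 39761/(-36201) + 28983/9660 = 39761*(-1/36201) + 28983*(1/9660) = -39761/36201 + 9661/3220 = 221707441/116567220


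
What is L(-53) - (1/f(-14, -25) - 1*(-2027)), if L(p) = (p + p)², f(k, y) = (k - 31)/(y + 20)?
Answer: 82880/9 ≈ 9208.9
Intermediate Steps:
f(k, y) = (-31 + k)/(20 + y)
L(p) = 4*p² (L(p) = (2*p)² = 4*p²)
L(-53) - (1/f(-14, -25) - 1*(-2027)) = 4*(-53)² - (1/((-31 - 14)/(20 - 25)) - 1*(-2027)) = 4*2809 - (1/(-45/(-5)) + 2027) = 11236 - (1/(-⅕*(-45)) + 2027) = 11236 - (1/9 + 2027) = 11236 - (⅑ + 2027) = 11236 - 1*18244/9 = 11236 - 18244/9 = 82880/9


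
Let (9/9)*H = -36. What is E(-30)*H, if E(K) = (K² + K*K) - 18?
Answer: -64152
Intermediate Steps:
H = -36
E(K) = -18 + 2*K² (E(K) = (K² + K²) - 18 = 2*K² - 18 = -18 + 2*K²)
E(-30)*H = (-18 + 2*(-30)²)*(-36) = (-18 + 2*900)*(-36) = (-18 + 1800)*(-36) = 1782*(-36) = -64152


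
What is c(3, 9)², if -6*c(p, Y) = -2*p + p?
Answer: ¼ ≈ 0.25000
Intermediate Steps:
c(p, Y) = p/6 (c(p, Y) = -(-2*p + p)/6 = -(-1)*p/6 = p/6)
c(3, 9)² = ((⅙)*3)² = (½)² = ¼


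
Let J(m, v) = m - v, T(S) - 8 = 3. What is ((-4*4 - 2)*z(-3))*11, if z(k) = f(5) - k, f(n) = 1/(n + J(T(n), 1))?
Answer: -3036/5 ≈ -607.20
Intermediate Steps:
T(S) = 11 (T(S) = 8 + 3 = 11)
f(n) = 1/(10 + n) (f(n) = 1/(n + (11 - 1*1)) = 1/(n + (11 - 1)) = 1/(n + 10) = 1/(10 + n))
z(k) = 1/15 - k (z(k) = 1/(10 + 5) - k = 1/15 - k)
((-4*4 - 2)*z(-3))*11 = ((-4*4 - 2)*(1/15 - 1*(-3)))*11 = ((-16 - 2)*(1/15 + 3))*11 = -18*46/15*11 = -276/5*11 = -3036/5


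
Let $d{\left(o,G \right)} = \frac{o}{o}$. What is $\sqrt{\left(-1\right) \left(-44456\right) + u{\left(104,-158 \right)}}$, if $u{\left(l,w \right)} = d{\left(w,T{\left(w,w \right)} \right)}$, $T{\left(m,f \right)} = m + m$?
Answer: $\sqrt{44457} \approx 210.85$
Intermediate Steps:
$T{\left(m,f \right)} = 2 m$
$d{\left(o,G \right)} = 1$
$u{\left(l,w \right)} = 1$
$\sqrt{\left(-1\right) \left(-44456\right) + u{\left(104,-158 \right)}} = \sqrt{\left(-1\right) \left(-44456\right) + 1} = \sqrt{44456 + 1} = \sqrt{44457}$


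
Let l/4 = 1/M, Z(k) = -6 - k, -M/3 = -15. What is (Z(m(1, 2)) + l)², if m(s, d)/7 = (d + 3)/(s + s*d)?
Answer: 625681/2025 ≈ 308.98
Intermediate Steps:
M = 45 (M = -3*(-15) = 45)
m(s, d) = 7*(3 + d)/(s + d*s) (m(s, d) = 7*((d + 3)/(s + s*d)) = 7*((3 + d)/(s + d*s)) = 7*(3 + d)/(s + d*s))
l = 4/45 ≈ 0.088889
(Z(m(1, 2)) + l)² = ((-6 - 7*(3 + 2)/(1*(1 + 2))) + 4/45)² = ((-6 - 7*5/3) + 4/45)² = ((-6 - 1*35/3) + 4/45)² = ((-6 - 35/3) + 4/45)² = (-53/3 + 4/45)² = (-791/45)² = 625681/2025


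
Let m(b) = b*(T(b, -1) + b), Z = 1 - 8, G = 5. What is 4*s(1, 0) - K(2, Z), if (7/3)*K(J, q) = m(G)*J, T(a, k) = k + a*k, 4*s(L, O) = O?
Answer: 30/7 ≈ 4.2857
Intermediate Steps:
s(L, O) = O/4
Z = -7
m(b) = -b (m(b) = b*(-(1 + b) + b) = b*((-1 - b) + b) = b*(-1) = -b)
K(J, q) = -15*J/7 (K(J, q) = 3*((-1*5)*J)/7 = 3*(-5*J)/7 = -15*J/7)
4*s(1, 0) - K(2, Z) = 4*((¼)*0) - (-15)*2/7 = 4*0 - 1*(-30/7) = 0 + 30/7 = 30/7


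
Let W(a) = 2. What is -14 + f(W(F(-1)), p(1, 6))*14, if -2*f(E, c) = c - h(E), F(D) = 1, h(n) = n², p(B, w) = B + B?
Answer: 0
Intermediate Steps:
p(B, w) = 2*B
f(E, c) = E²/2 - c/2 (f(E, c) = -(c - E²)/2 = E²/2 - c/2)
-14 + f(W(F(-1)), p(1, 6))*14 = -14 + ((½)*2² - 1)*14 = -14 + ((½)*4 - ½*2)*14 = -14 + (2 - 1)*14 = -14 + 1*14 = -14 + 14 = 0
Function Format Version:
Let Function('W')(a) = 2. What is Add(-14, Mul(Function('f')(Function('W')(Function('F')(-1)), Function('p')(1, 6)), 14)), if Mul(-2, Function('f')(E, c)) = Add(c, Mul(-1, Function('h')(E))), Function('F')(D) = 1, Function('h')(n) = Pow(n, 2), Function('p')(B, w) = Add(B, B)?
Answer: 0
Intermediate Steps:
Function('p')(B, w) = Mul(2, B)
Function('f')(E, c) = Add(Mul(Rational(1, 2), Pow(E, 2)), Mul(Rational(-1, 2), c)) (Function('f')(E, c) = Mul(Rational(-1, 2), Add(c, Mul(-1, Pow(E, 2)))) = Add(Mul(Rational(1, 2), Pow(E, 2)), Mul(Rational(-1, 2), c)))
Add(-14, Mul(Function('f')(Function('W')(Function('F')(-1)), Function('p')(1, 6)), 14)) = Add(-14, Mul(Add(Mul(Rational(1, 2), Pow(2, 2)), Mul(Rational(-1, 2), Mul(2, 1))), 14)) = Add(-14, Mul(Add(Mul(Rational(1, 2), 4), Mul(Rational(-1, 2), 2)), 14)) = Add(-14, Mul(Add(2, -1), 14)) = Add(-14, Mul(1, 14)) = Add(-14, 14) = 0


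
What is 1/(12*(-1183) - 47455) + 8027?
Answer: 494872576/61651 ≈ 8027.0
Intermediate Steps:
1/(12*(-1183) - 47455) + 8027 = 1/(-14196 - 47455) + 8027 = 1/(-61651) + 8027 = -1/61651 + 8027 = 494872576/61651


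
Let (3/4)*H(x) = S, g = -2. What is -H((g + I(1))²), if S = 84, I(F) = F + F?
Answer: -112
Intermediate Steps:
I(F) = 2*F
H(x) = 112 (H(x) = (4/3)*84 = 112)
-H((g + I(1))²) = -1*112 = -112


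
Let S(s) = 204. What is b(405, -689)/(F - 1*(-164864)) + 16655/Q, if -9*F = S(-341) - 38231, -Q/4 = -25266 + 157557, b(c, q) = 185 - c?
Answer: -26393373685/805283362692 ≈ -0.032775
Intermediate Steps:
Q = -529164 (Q = -4*(-25266 + 157557) = -4*132291 = -529164)
F = 38027/9 (F = -(204 - 38231)/9 = -⅑*(-38027) = 38027/9 ≈ 4225.2)
b(405, -689)/(F - 1*(-164864)) + 16655/Q = (185 - 1*405)/(38027/9 - 1*(-164864)) + 16655/(-529164) = (185 - 405)/(38027/9 + 164864) + 16655*(-1/529164) = -220/1521803/9 - 16655/529164 = -220*9/1521803 - 16655/529164 = -1980/1521803 - 16655/529164 = -26393373685/805283362692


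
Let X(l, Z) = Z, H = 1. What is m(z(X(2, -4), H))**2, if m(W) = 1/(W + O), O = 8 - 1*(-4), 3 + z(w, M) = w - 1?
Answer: 1/16 ≈ 0.062500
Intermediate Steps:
z(w, M) = -4 + w (z(w, M) = -3 + (w - 1) = -3 + (-1 + w) = -4 + w)
O = 12 (O = 8 + 4 = 12)
m(W) = 1/(12 + W) (m(W) = 1/(W + 12) = 1/(12 + W))
m(z(X(2, -4), H))**2 = (1/(12 + (-4 - 4)))**2 = (1/(12 - 8))**2 = (1/4)**2 = 1/16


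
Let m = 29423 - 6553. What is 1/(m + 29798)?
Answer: 1/52668 ≈ 1.8987e-5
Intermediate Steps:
m = 22870
1/(m + 29798) = 1/(22870 + 29798) = 1/52668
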